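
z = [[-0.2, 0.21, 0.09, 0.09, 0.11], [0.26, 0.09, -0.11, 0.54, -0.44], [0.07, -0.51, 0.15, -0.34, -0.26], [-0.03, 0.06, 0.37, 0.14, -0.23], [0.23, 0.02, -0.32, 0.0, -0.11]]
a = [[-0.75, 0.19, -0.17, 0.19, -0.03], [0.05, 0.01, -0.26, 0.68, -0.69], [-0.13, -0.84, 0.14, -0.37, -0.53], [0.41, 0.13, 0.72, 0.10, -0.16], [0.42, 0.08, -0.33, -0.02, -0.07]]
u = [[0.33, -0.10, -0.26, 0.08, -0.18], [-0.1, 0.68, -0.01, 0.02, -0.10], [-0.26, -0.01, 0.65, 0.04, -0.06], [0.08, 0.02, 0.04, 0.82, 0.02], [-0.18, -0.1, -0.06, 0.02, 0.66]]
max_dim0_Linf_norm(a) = 0.84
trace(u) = 3.14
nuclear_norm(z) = 2.30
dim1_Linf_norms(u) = [0.33, 0.68, 0.65, 0.82, 0.66]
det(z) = -0.00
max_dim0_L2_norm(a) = 0.96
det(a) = -0.10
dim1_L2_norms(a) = [0.82, 1.0, 1.08, 0.86, 0.54]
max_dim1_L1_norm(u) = 1.02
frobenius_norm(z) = 1.24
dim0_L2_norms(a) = [0.96, 0.87, 0.86, 0.8, 0.89]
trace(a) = -0.57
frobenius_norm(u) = 1.54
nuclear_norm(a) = 4.00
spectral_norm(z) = 0.83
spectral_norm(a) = 1.11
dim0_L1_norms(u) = [0.95, 0.91, 1.02, 0.98, 1.02]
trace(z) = 0.07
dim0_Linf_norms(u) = [0.33, 0.68, 0.65, 0.82, 0.66]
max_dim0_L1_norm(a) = 1.76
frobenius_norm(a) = 1.97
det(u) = 0.03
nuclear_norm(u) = 3.14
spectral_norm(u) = 0.83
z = a @ u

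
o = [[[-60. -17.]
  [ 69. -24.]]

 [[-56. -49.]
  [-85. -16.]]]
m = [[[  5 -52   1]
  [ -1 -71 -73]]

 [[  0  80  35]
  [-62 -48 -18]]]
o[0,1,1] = -24.0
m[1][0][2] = 35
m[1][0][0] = 0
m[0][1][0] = -1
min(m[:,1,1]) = -71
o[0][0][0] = -60.0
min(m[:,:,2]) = -73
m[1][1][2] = -18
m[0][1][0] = -1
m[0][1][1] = -71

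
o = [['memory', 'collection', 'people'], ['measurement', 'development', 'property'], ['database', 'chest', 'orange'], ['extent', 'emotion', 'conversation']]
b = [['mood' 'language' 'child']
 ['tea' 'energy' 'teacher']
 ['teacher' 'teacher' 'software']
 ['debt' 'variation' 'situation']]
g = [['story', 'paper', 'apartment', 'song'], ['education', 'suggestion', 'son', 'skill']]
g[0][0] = 'story'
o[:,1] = ['collection', 'development', 'chest', 'emotion']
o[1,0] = 'measurement'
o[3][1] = 'emotion'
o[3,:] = ['extent', 'emotion', 'conversation']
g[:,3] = ['song', 'skill']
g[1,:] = ['education', 'suggestion', 'son', 'skill']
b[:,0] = ['mood', 'tea', 'teacher', 'debt']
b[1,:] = ['tea', 'energy', 'teacher']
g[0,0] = 'story'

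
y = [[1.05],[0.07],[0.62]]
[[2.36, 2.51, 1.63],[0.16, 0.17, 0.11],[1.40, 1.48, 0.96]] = y@[[2.25, 2.39, 1.55]]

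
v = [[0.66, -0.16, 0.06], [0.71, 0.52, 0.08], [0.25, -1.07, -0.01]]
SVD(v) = [[0.13, 0.66, -0.74], [-0.43, 0.71, 0.55], [0.89, 0.25, 0.38]] @ diag([1.2009063118517012, 1.0054895200467582, 0.0038542484204097784]) @ [[0.00,-1.00,-0.03], [1.0,-0.00,0.09], [0.09,0.03,-1.0]]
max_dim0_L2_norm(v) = 1.2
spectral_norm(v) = 1.20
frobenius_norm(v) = 1.57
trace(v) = 1.17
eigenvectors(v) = [[(0.09-0.28j), (0.09+0.28j), (-0.09+0j)],[-0.41-0.37j, -0.41+0.37j, (-0.02+0j)],[(0.78+0j), 0.78-0.00j, 1.00+0.00j]]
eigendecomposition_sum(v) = [[0.33+0.06j, -0.08+0.19j, 0.03+0.01j], [0.36-0.52j, 0.26+0.28j, 0.04-0.04j], [(0.12+0.87j), (-0.53-0.05j), -0.00+0.08j]] + [[(0.33-0.06j), (-0.08-0.19j), (0.03-0.01j)], [0.36+0.52j, 0.26-0.28j, 0.04+0.04j], [0.12-0.87j, -0.53+0.05j, -0.00-0.08j]] + [[(-0-0j), 0j, 0.00+0.00j], [-0.00-0.00j, 0.00+0.00j, 0j], [(0.01+0j), (-0.01-0j), -0.01-0.00j]]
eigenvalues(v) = [(0.59+0.42j), (0.59-0.42j), (-0.01+0j)]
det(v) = -0.00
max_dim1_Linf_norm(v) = 1.07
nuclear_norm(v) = 2.21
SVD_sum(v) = [[0.00,-0.16,-0.0], [-0.00,0.52,0.02], [0.0,-1.07,-0.03]] + [[0.66, -0.00, 0.06],[0.71, -0.00, 0.07],[0.25, -0.0, 0.02]] + [[-0.0, -0.00, 0.00], [0.0, 0.0, -0.0], [0.00, 0.0, -0.0]]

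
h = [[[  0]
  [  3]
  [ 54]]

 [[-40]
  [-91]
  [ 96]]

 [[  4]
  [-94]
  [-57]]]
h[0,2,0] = 54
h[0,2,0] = 54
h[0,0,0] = 0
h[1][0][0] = -40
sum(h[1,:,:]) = -35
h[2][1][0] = -94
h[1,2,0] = 96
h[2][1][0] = -94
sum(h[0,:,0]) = 57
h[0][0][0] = 0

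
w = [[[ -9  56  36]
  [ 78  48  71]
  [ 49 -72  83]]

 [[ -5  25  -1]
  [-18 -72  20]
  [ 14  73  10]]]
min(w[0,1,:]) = 48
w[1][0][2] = -1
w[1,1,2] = 20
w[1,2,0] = 14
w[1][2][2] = 10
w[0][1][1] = 48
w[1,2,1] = 73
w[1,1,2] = 20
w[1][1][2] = 20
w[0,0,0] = -9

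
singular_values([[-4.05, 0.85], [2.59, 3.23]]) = [4.99, 3.06]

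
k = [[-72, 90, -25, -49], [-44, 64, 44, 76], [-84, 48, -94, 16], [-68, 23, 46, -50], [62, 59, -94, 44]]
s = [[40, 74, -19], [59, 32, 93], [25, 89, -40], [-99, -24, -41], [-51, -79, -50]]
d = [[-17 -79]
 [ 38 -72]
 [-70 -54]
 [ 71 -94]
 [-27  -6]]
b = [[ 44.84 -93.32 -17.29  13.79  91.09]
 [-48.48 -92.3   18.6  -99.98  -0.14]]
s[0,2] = -19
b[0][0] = 44.84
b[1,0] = -48.48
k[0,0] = -72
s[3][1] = -24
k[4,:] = [62, 59, -94, 44]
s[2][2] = -40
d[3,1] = -94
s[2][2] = -40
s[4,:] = [-51, -79, -50]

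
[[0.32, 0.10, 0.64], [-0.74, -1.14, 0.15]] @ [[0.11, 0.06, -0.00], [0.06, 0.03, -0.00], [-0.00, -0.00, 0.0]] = [[0.04, 0.02, 0.00], [-0.15, -0.08, 0.0]]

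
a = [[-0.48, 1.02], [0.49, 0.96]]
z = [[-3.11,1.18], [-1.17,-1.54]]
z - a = [[-2.63,  0.16], [-1.66,  -2.50]]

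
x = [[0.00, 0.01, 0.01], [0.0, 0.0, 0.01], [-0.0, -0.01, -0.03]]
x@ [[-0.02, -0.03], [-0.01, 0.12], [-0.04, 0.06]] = [[-0.00, 0.00],[-0.00, 0.0],[0.00, -0.0]]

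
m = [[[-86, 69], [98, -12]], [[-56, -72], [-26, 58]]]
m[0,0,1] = 69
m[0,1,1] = -12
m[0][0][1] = 69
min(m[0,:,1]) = -12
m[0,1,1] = -12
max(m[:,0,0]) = -56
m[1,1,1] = 58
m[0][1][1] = -12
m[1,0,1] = -72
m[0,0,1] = 69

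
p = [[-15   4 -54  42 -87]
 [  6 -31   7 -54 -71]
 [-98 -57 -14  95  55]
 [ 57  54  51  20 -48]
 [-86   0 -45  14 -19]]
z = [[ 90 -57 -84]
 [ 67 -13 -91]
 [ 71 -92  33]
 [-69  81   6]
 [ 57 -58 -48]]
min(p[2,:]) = -98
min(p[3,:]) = -48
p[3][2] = 51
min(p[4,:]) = -86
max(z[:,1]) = 81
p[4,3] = 14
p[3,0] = 57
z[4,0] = 57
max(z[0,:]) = 90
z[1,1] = -13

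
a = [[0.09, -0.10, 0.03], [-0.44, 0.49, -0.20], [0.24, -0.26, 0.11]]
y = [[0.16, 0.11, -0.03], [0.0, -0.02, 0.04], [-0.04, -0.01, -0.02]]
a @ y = [[0.01, 0.01, -0.01],[-0.06, -0.06, 0.04],[0.03, 0.03, -0.02]]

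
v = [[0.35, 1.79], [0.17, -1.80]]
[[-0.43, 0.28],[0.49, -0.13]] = v@ [[0.1, 0.28], [-0.26, 0.10]]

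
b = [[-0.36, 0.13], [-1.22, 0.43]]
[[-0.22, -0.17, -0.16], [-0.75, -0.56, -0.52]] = b@[[0.37, 0.28, 0.26], [-0.69, -0.51, -0.48]]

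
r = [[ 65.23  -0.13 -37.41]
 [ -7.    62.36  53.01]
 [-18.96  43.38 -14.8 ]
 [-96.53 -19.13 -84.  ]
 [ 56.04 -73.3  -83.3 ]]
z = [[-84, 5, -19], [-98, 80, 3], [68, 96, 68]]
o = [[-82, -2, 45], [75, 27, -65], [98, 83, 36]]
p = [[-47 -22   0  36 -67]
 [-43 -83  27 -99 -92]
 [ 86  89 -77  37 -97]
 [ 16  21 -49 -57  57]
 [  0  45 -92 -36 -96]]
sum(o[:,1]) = 108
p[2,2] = -77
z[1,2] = 3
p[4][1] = 45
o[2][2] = 36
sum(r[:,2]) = -166.5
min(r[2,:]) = -18.96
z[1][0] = -98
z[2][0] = 68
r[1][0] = -7.0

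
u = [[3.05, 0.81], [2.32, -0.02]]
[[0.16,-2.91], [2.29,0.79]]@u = [[-6.26, 0.19],[8.82, 1.84]]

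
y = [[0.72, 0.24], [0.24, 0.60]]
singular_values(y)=[0.91, 0.41]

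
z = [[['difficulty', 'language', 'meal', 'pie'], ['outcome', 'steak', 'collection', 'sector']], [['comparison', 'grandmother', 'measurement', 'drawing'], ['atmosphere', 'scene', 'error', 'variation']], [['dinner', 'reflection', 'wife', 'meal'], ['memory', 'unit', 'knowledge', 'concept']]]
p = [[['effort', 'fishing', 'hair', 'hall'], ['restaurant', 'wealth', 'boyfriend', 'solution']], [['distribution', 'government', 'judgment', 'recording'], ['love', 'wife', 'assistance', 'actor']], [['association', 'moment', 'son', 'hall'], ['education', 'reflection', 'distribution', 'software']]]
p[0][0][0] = 'effort'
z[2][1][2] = 'knowledge'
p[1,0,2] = 'judgment'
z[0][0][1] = 'language'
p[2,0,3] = 'hall'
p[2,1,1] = 'reflection'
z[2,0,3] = 'meal'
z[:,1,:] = [['outcome', 'steak', 'collection', 'sector'], ['atmosphere', 'scene', 'error', 'variation'], ['memory', 'unit', 'knowledge', 'concept']]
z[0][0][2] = 'meal'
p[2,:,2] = ['son', 'distribution']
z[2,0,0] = 'dinner'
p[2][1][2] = 'distribution'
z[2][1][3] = 'concept'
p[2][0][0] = 'association'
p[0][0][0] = 'effort'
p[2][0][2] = 'son'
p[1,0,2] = 'judgment'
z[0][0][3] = 'pie'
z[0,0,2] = 'meal'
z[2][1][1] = 'unit'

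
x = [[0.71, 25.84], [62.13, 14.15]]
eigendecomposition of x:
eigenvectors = [[-0.61,-0.48], [0.80,-0.88]]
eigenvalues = [-33.2, 48.06]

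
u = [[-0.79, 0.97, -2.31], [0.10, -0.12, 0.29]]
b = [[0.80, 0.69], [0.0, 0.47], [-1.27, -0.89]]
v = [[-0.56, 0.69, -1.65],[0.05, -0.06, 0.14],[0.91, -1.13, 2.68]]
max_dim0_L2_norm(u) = 2.33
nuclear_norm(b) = 2.28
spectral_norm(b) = 1.90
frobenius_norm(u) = 2.65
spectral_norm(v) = 3.58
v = b @ u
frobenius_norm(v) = 3.58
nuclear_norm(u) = 2.65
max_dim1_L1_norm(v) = 4.72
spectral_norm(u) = 2.65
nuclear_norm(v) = 3.59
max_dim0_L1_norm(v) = 4.47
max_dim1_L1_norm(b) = 2.16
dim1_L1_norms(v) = [2.9, 0.25, 4.72]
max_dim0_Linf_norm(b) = 1.27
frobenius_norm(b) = 1.93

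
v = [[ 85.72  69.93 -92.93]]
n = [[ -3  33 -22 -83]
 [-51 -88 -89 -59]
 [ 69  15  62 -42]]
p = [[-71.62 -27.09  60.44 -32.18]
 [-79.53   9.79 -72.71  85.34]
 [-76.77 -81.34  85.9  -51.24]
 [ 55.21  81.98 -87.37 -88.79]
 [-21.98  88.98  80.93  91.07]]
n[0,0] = -3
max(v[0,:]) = 85.72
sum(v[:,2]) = -92.93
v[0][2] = -92.93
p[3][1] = 81.98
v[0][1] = 69.93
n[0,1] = 33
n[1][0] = -51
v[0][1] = 69.93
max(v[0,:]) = 85.72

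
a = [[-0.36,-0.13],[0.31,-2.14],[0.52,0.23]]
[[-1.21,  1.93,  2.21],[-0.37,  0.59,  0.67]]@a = [[2.18,-3.46], [0.66,-1.06]]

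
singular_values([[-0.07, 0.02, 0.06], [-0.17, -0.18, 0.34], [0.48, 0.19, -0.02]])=[0.6, 0.3, 0.06]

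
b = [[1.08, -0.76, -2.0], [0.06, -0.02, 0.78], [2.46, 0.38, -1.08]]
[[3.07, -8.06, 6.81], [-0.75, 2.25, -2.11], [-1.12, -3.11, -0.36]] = b@[[-0.54, -0.32, -0.87], [-2.23, 2.33, -3.04], [-0.98, 2.97, -2.72]]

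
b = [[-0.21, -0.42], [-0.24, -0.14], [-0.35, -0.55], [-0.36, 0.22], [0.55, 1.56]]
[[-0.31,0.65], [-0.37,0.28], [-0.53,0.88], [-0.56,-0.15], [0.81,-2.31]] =b @ [[1.55,-0.4], [-0.03,-1.34]]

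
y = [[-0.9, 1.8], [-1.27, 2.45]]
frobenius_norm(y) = 3.42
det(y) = 0.08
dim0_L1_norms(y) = [2.17, 4.25]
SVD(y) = [[-0.59,-0.81], [-0.81,0.59]] @ diag([3.4153824881538157, 0.023716230987582205]) @ [[0.46, -0.89], [-0.89, -0.46]]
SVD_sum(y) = [[-0.92, 1.79], [-1.26, 2.46]] + [[0.02, 0.01], [-0.01, -0.01]]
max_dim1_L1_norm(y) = 3.72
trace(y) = 1.55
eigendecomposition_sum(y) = [[0.09, -0.07],  [0.05, -0.04]] + [[-0.99,1.87], [-1.32,2.49]]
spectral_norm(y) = 3.42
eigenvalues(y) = [0.05, 1.5]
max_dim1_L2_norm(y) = 2.76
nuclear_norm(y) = 3.44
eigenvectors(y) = [[-0.88, -0.6],[-0.47, -0.8]]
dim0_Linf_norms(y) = [1.27, 2.45]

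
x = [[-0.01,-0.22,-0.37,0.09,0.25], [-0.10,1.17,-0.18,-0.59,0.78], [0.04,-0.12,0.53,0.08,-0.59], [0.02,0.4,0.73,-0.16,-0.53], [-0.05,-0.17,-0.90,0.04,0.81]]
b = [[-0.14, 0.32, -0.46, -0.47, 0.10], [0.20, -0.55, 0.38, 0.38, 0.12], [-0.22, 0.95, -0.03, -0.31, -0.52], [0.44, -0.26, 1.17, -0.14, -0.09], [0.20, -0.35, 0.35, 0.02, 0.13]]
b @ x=[[-0.06,0.26,-0.68,-0.16,0.82],[0.07,-0.60,0.4,0.32,-0.71],[-0.07,1.13,0.14,-0.55,0.45],[0.07,-0.58,0.48,0.31,-0.78],[0.04,-0.51,0.07,0.25,-0.33]]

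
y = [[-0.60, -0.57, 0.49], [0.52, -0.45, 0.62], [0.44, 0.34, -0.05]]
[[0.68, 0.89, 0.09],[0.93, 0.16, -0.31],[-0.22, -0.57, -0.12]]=y @ [[0.24, -0.55, -0.34],  [-0.87, -0.97, 0.07],  [0.66, 0.01, -0.16]]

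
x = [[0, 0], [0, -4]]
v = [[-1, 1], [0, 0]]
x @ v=[[0, 0], [0, 0]]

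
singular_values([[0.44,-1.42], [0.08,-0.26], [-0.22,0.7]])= [1.68, 0.0]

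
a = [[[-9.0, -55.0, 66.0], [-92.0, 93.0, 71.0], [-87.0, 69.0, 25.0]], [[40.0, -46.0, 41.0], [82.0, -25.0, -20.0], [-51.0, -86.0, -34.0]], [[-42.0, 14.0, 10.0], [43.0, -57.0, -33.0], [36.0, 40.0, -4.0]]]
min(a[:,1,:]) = -92.0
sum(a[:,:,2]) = 122.0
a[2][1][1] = -57.0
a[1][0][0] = 40.0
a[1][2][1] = -86.0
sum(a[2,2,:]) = 72.0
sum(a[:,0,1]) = -87.0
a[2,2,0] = 36.0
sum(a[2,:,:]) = 7.0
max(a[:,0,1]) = 14.0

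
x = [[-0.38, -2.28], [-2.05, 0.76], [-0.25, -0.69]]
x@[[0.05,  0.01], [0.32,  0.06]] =[[-0.75,-0.14], [0.14,0.03], [-0.23,-0.04]]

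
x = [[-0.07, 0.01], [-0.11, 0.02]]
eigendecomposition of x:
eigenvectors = [[-0.57, -0.13], [-0.82, -0.99]]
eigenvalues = [-0.06, 0.01]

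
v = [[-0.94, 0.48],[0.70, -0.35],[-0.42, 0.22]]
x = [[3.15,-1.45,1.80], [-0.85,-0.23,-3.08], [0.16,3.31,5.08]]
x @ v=[[-4.73, 2.42], [1.93, -1.01], [0.03, 0.04]]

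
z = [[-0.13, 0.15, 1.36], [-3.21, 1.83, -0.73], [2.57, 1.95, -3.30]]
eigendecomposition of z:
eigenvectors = [[-0.31+0.00j, (0.06-0.32j), (0.06+0.32j)], [-0.05+0.00j, 0.85+0.00j, (0.85-0j)], [(0.95+0j), 0.31-0.27j, (0.31+0.27j)]]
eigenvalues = [(-4.25+0j), (1.32+1.43j), (1.32-1.43j)]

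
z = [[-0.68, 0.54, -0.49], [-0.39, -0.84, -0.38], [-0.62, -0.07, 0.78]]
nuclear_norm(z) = 3.00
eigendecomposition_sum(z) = [[(0.1-0j), 0.04-0.00j, (-0.3-0j)], [(0.04-0j), (0.02-0j), -0.12-0.00j], [(-0.3+0j), (-0.12+0j), 0.88+0.00j]] + [[-0.39+0.22j, (0.25+0.4j), -0.10+0.13j], [(-0.22-0.42j), -0.43+0.24j, (-0.13-0.11j)], [-0.16+0.02j, (0.03+0.17j), -0.05+0.03j]] + [[(-0.39-0.22j), (0.25-0.4j), -0.10-0.13j], [-0.22+0.42j, (-0.43-0.24j), -0.13+0.11j], [-0.16-0.02j, 0.03-0.17j, -0.05-0.03j]]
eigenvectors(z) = [[(0.32+0j), (-0.03-0.67j), (-0.03+0.67j)], [0.13+0.00j, (0.7+0j), (0.7-0j)], [-0.94+0.00j, (0.09-0.23j), 0.09+0.23j]]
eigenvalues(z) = [(1+0j), (-0.87+0.49j), (-0.87-0.49j)]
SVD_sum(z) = [[0.06, 0.09, -0.01], [-0.49, -0.71, 0.09], [-0.28, -0.4, 0.05]] + [[-0.45,  0.35,  0.23], [0.24,  -0.19,  -0.13], [-0.52,  0.40,  0.27]] + [[-0.29, 0.11, -0.71], [-0.14, 0.05, -0.35], [0.18, -0.07, 0.46]]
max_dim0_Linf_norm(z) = 0.84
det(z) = 1.00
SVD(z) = [[0.10,0.62,-0.78], [-0.86,-0.33,-0.38], [-0.49,0.71,0.5]] @ diag([1.002373396805927, 0.9985663372111969, 0.9959984154426966]) @ [[0.57,0.82,-0.11], [-0.73,0.56,0.38], [0.37,-0.14,0.92]]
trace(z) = -0.74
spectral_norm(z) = 1.00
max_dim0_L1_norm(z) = 1.69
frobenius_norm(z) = 1.73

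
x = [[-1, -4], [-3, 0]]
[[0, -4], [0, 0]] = x @ [[0, 0], [0, 1]]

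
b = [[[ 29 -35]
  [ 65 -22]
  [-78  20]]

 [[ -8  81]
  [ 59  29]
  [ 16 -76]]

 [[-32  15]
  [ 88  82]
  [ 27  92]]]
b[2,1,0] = 88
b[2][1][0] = 88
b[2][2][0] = 27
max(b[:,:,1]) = 92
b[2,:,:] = [[-32, 15], [88, 82], [27, 92]]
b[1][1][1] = 29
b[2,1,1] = 82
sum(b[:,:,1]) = 186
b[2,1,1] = 82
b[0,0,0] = 29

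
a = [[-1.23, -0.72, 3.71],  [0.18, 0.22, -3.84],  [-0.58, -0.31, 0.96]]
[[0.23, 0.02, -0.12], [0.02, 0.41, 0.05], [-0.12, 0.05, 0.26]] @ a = [[-0.21, -0.12, 0.66], [0.02, 0.06, -1.45], [0.01, 0.02, -0.39]]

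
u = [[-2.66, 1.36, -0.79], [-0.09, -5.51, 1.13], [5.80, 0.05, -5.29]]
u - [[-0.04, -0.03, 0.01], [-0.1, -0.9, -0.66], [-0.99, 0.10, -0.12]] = [[-2.62, 1.39, -0.8],[0.01, -4.61, 1.79],[6.79, -0.05, -5.17]]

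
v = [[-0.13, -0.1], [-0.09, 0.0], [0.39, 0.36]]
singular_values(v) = [0.56, 0.06]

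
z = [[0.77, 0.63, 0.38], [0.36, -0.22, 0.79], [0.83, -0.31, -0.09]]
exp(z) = [[2.70, 0.85, 0.9], [0.94, 0.9, 0.83], [1.22, 0.03, 1.08]]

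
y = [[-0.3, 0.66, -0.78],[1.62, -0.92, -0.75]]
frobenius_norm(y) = 2.27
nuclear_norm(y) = 3.05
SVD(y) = [[-0.17, 0.99], [0.99, 0.17]] @ diag([2.029728688351762, 1.0234751837156761]) @ [[0.81, -0.5, -0.30], [-0.02, 0.48, -0.87]]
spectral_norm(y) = 2.03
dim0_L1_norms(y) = [1.92, 1.58, 1.53]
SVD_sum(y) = [[-0.28,0.17,0.1],[1.62,-1.00,-0.6]] + [[-0.02, 0.49, -0.88],[-0.00, 0.08, -0.15]]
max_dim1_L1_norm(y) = 3.29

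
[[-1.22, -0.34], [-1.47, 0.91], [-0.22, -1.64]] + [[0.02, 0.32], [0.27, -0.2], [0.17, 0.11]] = [[-1.20, -0.02], [-1.2, 0.71], [-0.05, -1.53]]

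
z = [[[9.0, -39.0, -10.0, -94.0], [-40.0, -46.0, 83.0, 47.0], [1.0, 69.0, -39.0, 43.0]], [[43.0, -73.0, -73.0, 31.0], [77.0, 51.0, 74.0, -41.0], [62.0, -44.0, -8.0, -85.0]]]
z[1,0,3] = 31.0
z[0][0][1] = -39.0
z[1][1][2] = 74.0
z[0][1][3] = 47.0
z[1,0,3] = 31.0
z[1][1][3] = -41.0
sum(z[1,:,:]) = 14.0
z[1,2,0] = 62.0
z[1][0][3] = 31.0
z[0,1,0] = -40.0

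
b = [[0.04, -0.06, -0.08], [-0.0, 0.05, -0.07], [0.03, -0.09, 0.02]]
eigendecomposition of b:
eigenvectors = [[0.90+0.00j, 0.90-0.00j, 0.13+0.00j],[(0.33-0.08j), 0.33+0.08j, (0.73+0j)],[(0.22-0.14j), (0.22+0.14j), -0.67+0.00j]]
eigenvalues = [(-0+0.02j), (-0-0.02j), (0.11+0j)]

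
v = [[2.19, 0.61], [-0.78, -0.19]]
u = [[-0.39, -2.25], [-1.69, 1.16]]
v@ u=[[-1.88, -4.22],[0.63, 1.53]]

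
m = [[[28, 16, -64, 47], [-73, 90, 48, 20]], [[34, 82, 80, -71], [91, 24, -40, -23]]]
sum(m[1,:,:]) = 177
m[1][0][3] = -71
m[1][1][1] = 24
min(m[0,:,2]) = -64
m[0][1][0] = -73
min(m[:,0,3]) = -71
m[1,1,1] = 24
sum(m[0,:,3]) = 67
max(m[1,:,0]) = 91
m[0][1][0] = -73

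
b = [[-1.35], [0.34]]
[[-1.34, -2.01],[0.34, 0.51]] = b@[[0.99, 1.49]]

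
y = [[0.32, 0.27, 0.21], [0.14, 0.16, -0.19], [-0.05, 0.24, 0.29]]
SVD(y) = [[-0.82,  -0.30,  -0.49], [-0.12,  -0.75,  0.66], [-0.56,  0.60,  0.58]] @ diag([0.5484776114812645, 0.34551316361042234, 0.15713994869454626]) @ [[-0.46, -0.68, -0.57],[-0.66, -0.16, 0.73],[-0.59, 0.71, -0.38]]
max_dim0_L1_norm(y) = 0.69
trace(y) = 0.77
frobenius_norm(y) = 0.67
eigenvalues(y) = [(0.46+0j), (0.16+0.2j), (0.16-0.2j)]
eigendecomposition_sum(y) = [[0.33-0.00j, (0.33+0j), (0.04+0j)],[0.11-0.00j, (0.12+0j), (0.01+0j)],[0.07-0.00j, 0.07+0.00j, (0.01+0j)]] + [[(-0.01+0.05j), -0.03-0.09j, (0.09-0.08j)], [0.01-0.05j, 0.02+0.10j, -0.10+0.07j], [(-0.06+0.02j), (0.09-0.09j), (0.14+0.05j)]] + [[(-0.01-0.05j), (-0.03+0.09j), (0.09+0.08j)], [0.01+0.05j, (0.02-0.1j), -0.10-0.07j], [(-0.06-0.02j), (0.09+0.09j), (0.14-0.05j)]]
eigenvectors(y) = [[(-0.93+0j),  (-0.24+0.46j),  (-0.24-0.46j)], [(-0.32+0j),  0.31-0.45j,  (0.31+0.45j)], [-0.19+0.00j,  -0.65+0.00j,  (-0.65-0j)]]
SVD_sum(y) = [[0.21, 0.31, 0.26],[0.03, 0.04, 0.04],[0.14, 0.21, 0.17]] + [[0.07,  0.02,  -0.07], [0.17,  0.04,  -0.19], [-0.14,  -0.03,  0.15]] + [[0.05, -0.05, 0.03],  [-0.06, 0.07, -0.04],  [-0.05, 0.06, -0.03]]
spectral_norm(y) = 0.55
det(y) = 0.03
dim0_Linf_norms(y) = [0.32, 0.27, 0.29]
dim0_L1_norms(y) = [0.51, 0.67, 0.69]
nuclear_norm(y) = 1.05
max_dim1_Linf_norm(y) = 0.32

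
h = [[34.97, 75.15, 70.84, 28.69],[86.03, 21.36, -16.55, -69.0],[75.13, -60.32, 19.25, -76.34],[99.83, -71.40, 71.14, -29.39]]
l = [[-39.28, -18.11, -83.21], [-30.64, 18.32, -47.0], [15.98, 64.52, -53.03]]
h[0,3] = 28.69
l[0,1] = -18.11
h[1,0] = 86.03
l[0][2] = -83.21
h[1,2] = -16.55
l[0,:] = [-39.28, -18.11, -83.21]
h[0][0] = 34.97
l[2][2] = -53.03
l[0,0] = -39.28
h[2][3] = -76.34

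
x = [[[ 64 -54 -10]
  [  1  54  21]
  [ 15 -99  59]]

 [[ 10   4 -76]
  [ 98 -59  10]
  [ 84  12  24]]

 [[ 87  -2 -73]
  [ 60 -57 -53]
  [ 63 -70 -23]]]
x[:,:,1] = [[-54, 54, -99], [4, -59, 12], [-2, -57, -70]]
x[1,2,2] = 24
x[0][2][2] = 59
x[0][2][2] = 59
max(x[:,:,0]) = 98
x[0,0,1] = -54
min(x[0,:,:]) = -99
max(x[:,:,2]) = 59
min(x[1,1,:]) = -59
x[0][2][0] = 15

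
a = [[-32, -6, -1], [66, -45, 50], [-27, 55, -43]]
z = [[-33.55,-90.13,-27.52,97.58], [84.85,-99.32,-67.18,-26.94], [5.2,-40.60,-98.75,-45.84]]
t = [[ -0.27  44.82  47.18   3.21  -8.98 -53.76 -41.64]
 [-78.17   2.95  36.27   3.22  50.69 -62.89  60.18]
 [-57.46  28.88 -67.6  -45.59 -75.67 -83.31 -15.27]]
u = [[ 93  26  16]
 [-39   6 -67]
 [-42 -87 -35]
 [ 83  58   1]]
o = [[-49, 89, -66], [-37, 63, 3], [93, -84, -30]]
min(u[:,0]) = -42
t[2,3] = -45.59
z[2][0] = 5.2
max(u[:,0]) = 93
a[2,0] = -27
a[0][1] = -6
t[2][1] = 28.88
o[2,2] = -30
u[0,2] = 16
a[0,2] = -1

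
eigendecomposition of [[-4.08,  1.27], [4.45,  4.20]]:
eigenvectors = [[-0.89, -0.14], [0.45, -0.99]]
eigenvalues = [-4.71, 4.83]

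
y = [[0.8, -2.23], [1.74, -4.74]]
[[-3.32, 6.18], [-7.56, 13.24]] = y @[[-12.79,  2.65],  [-3.1,  -1.82]]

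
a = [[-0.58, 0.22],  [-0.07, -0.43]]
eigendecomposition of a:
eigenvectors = [[0.87+0.00j, 0.87-0.00j], [0.30+0.39j, 0.30-0.39j]]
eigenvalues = [(-0.5+0.1j), (-0.5-0.1j)]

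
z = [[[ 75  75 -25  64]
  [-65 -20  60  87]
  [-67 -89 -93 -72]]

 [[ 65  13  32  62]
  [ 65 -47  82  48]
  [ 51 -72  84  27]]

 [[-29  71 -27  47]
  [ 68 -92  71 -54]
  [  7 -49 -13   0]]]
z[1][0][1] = 13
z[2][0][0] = -29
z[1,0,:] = [65, 13, 32, 62]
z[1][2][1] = -72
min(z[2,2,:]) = -49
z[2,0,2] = -27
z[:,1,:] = [[-65, -20, 60, 87], [65, -47, 82, 48], [68, -92, 71, -54]]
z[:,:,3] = [[64, 87, -72], [62, 48, 27], [47, -54, 0]]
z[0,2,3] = -72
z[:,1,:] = [[-65, -20, 60, 87], [65, -47, 82, 48], [68, -92, 71, -54]]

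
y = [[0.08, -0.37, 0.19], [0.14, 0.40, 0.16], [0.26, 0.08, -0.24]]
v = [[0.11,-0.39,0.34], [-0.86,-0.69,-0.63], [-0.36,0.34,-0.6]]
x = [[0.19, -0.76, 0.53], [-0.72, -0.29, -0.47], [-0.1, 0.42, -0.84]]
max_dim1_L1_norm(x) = 1.48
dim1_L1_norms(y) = [0.64, 0.7, 0.58]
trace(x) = -0.94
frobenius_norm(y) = 0.72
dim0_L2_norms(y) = [0.31, 0.55, 0.35]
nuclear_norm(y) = 1.19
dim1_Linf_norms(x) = [0.76, 0.72, 0.84]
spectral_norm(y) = 0.56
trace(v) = -1.18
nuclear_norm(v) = 2.18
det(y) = -0.05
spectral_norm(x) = 1.35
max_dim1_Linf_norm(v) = 0.86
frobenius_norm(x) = 1.62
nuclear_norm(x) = 2.48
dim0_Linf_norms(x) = [0.72, 0.76, 0.84]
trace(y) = 0.24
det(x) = 0.33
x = v + y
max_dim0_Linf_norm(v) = 0.86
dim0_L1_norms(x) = [1.01, 1.47, 1.84]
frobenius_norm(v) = 1.58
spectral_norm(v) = 1.34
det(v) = -0.00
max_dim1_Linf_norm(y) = 0.4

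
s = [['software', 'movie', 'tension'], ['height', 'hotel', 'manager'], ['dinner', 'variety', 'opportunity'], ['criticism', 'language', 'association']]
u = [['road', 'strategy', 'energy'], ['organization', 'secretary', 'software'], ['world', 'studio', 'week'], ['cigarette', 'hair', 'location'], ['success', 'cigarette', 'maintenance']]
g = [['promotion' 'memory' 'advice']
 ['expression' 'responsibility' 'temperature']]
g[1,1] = 'responsibility'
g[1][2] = 'temperature'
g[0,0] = 'promotion'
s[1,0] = 'height'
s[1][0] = 'height'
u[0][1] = 'strategy'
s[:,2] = ['tension', 'manager', 'opportunity', 'association']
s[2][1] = 'variety'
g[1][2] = 'temperature'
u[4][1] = 'cigarette'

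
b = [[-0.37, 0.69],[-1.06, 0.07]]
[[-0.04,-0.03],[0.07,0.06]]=b @ [[-0.07, -0.06], [-0.09, -0.08]]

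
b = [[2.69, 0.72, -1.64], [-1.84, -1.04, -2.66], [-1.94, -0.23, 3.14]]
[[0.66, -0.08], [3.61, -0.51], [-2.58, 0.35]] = b @ [[-0.40,0.06], [-0.03,0.0], [-1.07,0.15]]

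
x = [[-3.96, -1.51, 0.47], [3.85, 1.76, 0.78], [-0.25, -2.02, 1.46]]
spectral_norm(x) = 6.08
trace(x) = -0.74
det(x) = -11.08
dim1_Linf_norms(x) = [3.96, 3.85, 2.02]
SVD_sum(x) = [[-3.81, -1.84, 0.04], [3.8, 1.84, -0.04], [-1.01, -0.49, 0.01]] + [[0.01, -0.03, 0.03], [0.2, -0.41, 0.44], [0.71, -1.43, 1.56]] + [[-0.17, 0.36, 0.40], [-0.16, 0.33, 0.37], [0.05, -0.10, -0.11]]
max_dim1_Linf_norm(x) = 3.96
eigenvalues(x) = [(-2.94+0j), (1.1+1.6j), (1.1-1.6j)]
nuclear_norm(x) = 9.19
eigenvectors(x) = [[-0.77+0.00j, (0.08+0.16j), 0.08-0.16j], [(0.59+0j), (0.12-0.62j), 0.12+0.62j], [(0.23+0j), (0.75+0j), (0.75-0j)]]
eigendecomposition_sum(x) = [[(-3.46+0j), -0.89-0.00j, 0.53-0.00j],[2.67-0.00j, 0.68+0.00j, -0.41+0.00j],[(1.03-0j), 0.26+0.00j, (-0.16+0j)]] + [[(-0.25-0.04j), -0.31-0.14j, (-0.03+0.23j)], [0.59+0.66j, (0.54+1.08j), (0.59-0.57j)], [(-0.64+0.85j), -1.14+0.89j, 0.81+0.56j]] + [[-0.25+0.04j, -0.31+0.14j, -0.03-0.23j], [0.59-0.66j, (0.54-1.08j), 0.59+0.57j], [-0.64-0.85j, (-1.14-0.89j), (0.81-0.56j)]]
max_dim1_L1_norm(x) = 6.39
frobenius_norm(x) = 6.56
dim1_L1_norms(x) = [5.94, 6.39, 3.73]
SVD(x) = [[-0.70, 0.02, 0.72], [0.69, 0.27, 0.67], [-0.18, 0.96, -0.20]] @ diag([6.0797138120501515, 2.3256056566237806, 0.7837335602397602]) @ [[0.9, 0.43, -0.01], [0.32, -0.64, 0.7], [-0.30, 0.63, 0.71]]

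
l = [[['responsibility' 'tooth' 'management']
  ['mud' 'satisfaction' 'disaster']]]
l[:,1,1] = ['satisfaction']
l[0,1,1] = 'satisfaction'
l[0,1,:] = ['mud', 'satisfaction', 'disaster']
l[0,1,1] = 'satisfaction'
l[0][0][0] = 'responsibility'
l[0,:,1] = ['tooth', 'satisfaction']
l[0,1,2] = 'disaster'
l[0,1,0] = 'mud'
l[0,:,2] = ['management', 'disaster']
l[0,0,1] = 'tooth'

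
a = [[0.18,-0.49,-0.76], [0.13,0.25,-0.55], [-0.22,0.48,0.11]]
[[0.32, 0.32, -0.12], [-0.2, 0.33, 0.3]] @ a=[[0.13, -0.13, -0.43], [-0.06, 0.32, 0.0]]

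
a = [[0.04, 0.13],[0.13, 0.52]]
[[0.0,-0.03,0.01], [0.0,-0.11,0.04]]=a@[[0.04, 0.02, 0.22],[-0.01, -0.22, 0.03]]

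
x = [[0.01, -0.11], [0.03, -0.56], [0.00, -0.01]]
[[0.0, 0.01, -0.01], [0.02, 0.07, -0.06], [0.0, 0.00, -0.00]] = x @ [[-0.06,-0.05,-0.03],[-0.04,-0.12,0.1]]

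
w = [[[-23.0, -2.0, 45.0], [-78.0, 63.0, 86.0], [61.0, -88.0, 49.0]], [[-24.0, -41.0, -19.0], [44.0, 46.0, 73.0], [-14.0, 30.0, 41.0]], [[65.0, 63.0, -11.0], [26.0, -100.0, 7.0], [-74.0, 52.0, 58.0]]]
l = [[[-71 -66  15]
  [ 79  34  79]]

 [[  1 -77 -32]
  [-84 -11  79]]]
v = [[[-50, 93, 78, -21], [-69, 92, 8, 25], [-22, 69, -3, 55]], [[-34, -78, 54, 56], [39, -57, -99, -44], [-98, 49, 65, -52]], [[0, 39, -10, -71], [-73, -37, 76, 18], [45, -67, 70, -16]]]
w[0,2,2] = 49.0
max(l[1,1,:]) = 79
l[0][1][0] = 79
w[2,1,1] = -100.0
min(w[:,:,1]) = -100.0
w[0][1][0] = -78.0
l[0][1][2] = 79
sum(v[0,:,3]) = 59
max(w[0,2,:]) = 61.0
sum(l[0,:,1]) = -32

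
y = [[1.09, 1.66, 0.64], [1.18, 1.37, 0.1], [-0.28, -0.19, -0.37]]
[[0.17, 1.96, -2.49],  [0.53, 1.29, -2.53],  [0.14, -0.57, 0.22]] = y@[[0.31, 0.34, -0.76], [0.17, 0.58, -1.24], [-0.71, 0.98, 0.62]]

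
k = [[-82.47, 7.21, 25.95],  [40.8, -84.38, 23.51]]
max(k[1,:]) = 40.8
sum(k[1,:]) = -20.069999999999997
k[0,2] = 25.95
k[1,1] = -84.38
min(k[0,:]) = -82.47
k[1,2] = 23.51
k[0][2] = 25.95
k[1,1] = -84.38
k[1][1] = -84.38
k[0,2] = 25.95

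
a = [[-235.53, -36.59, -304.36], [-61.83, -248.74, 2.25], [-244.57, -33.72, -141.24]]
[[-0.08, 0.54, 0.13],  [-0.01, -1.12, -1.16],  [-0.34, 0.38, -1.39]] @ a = [[-46.34, -135.78, 7.20], [355.31, 318.07, 164.36], [396.54, -35.21, 300.66]]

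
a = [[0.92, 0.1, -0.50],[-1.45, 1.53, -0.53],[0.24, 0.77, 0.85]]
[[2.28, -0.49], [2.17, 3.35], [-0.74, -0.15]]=a @ [[0.97, -1.04], [1.48, 0.95], [-2.48, -0.74]]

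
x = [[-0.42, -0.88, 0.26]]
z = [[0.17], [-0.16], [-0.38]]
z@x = [[-0.07,-0.15,0.04], [0.07,0.14,-0.04], [0.16,0.33,-0.10]]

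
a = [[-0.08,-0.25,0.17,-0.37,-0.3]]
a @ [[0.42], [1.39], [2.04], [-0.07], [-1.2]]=[[0.35]]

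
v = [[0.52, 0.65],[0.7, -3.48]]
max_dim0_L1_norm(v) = 4.13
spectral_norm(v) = 3.59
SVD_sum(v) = [[-0.09, 0.54], [0.60, -3.50]] + [[0.61,0.11], [0.1,0.02]]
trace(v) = -2.96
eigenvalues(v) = [0.63, -3.59]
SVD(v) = [[-0.15,0.99], [0.99,0.15]] @ diag([3.5910462763698883, 0.6306240091924507]) @ [[0.17, -0.99], [0.99, 0.17]]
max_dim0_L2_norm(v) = 3.54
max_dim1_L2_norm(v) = 3.55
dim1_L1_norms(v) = [1.17, 4.18]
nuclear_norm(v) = 4.22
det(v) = -2.26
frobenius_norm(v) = 3.65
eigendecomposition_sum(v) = [[0.61, 0.1], [0.1, 0.02]] + [[-0.09,0.55],[0.60,-3.50]]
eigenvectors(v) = [[0.99,-0.16], [0.17,0.99]]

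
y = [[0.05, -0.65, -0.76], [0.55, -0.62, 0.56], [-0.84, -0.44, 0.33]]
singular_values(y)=[1.01, 1.0, 1.0]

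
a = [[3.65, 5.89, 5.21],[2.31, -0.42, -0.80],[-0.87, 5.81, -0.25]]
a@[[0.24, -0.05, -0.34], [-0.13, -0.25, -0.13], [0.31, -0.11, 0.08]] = [[1.73,-2.23,-1.59], [0.36,0.08,-0.79], [-1.04,-1.38,-0.48]]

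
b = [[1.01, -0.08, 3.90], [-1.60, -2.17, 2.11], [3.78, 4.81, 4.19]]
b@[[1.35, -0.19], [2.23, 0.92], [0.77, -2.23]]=[[4.19, -8.96], [-5.37, -6.4], [19.06, -5.64]]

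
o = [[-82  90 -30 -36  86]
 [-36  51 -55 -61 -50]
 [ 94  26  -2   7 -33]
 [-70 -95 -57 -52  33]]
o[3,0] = -70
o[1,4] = -50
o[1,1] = 51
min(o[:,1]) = -95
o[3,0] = -70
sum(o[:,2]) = -144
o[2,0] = 94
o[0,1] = 90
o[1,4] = -50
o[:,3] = [-36, -61, 7, -52]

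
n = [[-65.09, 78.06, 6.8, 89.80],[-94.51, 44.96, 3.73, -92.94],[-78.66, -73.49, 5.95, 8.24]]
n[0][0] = -65.09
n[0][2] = 6.8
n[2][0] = -78.66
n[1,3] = -92.94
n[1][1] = 44.96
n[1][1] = 44.96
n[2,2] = 5.95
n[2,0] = -78.66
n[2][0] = -78.66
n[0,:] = [-65.09, 78.06, 6.8, 89.8]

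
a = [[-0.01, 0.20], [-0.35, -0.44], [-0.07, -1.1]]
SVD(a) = [[0.16, 0.14],  [-0.4, 0.91],  [-0.90, -0.38]] @ diag([1.2175004510736542, 0.29798095851152834]) @ [[0.17,0.99], [-0.99,0.17]]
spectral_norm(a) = 1.22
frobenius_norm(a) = 1.25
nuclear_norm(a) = 1.52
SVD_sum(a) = [[0.03,0.19], [-0.08,-0.49], [-0.18,-1.08]] + [[-0.04, 0.01], [-0.27, 0.05], [0.11, -0.02]]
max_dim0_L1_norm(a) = 1.74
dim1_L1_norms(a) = [0.21, 0.79, 1.17]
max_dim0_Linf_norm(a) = 1.1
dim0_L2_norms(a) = [0.36, 1.2]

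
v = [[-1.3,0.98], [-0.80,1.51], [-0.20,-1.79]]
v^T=[[-1.30, -0.80, -0.20], [0.98, 1.51, -1.79]]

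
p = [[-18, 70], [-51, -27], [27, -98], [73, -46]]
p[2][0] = 27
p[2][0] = 27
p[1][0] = -51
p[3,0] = 73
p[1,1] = -27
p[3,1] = -46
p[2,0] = 27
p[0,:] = [-18, 70]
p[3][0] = 73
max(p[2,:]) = 27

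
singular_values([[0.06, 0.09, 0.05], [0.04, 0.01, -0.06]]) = [0.12, 0.07]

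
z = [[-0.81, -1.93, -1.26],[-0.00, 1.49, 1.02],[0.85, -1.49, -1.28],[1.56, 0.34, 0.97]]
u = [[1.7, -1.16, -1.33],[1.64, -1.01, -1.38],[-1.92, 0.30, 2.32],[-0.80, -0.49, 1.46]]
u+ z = [[0.89, -3.09, -2.59],[1.64, 0.48, -0.36],[-1.07, -1.19, 1.04],[0.76, -0.15, 2.43]]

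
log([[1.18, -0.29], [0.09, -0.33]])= [[(0.17-0.04j), -0.26+0.62j], [(0.08-0.19j), -1.18+3.18j]]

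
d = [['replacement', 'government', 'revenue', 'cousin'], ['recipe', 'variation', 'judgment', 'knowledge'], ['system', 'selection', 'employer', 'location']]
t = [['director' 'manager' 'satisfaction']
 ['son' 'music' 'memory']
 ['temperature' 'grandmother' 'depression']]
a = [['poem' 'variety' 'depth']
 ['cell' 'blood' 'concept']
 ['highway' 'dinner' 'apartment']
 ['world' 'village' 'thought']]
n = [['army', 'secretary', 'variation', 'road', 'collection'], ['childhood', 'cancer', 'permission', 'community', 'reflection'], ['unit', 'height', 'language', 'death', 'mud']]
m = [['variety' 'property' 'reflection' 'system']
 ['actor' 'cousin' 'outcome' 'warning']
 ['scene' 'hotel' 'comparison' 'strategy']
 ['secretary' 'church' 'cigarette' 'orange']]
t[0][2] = 'satisfaction'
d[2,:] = ['system', 'selection', 'employer', 'location']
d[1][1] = 'variation'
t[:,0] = ['director', 'son', 'temperature']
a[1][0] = 'cell'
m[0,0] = 'variety'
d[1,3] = 'knowledge'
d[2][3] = 'location'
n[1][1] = 'cancer'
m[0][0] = 'variety'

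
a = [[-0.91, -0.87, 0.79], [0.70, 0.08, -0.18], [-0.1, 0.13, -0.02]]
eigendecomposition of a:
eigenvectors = [[(-0.77+0j), (-0.77-0j), (0.18+0j)], [0.39+0.47j, 0.39-0.47j, (0.54+0j)], [-0.02-0.17j, -0.02+0.17j, 0.82+0.00j]]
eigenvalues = [(-0.45+0.7j), (-0.45-0.7j), (0.04+0j)]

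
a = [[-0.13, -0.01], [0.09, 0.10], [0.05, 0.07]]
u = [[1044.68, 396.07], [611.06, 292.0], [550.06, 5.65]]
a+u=[[1044.55, 396.06], [611.15, 292.10], [550.11, 5.72]]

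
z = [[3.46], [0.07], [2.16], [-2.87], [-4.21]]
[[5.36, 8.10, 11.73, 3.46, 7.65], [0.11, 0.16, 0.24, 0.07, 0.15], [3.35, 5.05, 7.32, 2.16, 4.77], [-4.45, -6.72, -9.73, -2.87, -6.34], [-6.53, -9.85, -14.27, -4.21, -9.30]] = z@[[1.55, 2.34, 3.39, 1.00, 2.21]]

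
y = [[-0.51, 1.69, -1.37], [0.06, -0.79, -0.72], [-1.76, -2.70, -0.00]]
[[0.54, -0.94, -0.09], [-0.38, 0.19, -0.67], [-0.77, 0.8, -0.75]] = y@[[-0.13, 0.13, -0.11], [0.37, -0.38, 0.35], [0.11, 0.17, 0.54]]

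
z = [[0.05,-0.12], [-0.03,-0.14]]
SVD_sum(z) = [[0.01, -0.12],[0.01, -0.14]] + [[0.04, 0.0], [-0.04, -0.0]]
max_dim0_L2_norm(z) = 0.18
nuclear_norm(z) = 0.24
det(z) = -0.01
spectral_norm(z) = 0.18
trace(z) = -0.09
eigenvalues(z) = [0.07, -0.16]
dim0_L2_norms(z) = [0.06, 0.18]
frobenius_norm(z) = 0.19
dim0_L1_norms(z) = [0.08, 0.26]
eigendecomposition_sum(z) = [[0.06, -0.04], [-0.01, 0.01]] + [[-0.01, -0.08],  [-0.02, -0.15]]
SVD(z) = [[0.66, 0.75], [0.75, -0.66]] @ diag([0.18467679467589135, 0.05739757406231276]) @ [[0.06, -1.0], [1.00, 0.06]]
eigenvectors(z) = [[0.99, 0.5],[-0.14, 0.87]]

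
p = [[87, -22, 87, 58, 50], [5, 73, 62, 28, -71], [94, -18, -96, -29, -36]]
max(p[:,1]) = 73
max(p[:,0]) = 94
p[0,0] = 87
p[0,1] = -22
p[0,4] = 50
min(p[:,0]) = 5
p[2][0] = 94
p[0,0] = 87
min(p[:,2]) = -96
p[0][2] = 87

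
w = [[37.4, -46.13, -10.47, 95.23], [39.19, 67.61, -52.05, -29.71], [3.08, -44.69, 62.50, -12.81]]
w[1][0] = 39.19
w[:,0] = [37.4, 39.19, 3.08]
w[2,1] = -44.69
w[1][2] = -52.05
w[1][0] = 39.19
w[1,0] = 39.19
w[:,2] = [-10.47, -52.05, 62.5]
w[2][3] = -12.81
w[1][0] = 39.19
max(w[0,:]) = 95.23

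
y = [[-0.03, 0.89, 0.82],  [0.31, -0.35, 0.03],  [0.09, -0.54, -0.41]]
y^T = [[-0.03, 0.31, 0.09],[0.89, -0.35, -0.54],[0.82, 0.03, -0.41]]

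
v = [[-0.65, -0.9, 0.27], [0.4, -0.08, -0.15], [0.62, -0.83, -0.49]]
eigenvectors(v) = [[(0.12+0j), (-0.47-0.12j), (-0.47+0.12j)], [(-0.27+0j), (-0.07+0.22j), -0.07-0.22j], [-0.96+0.00j, -0.84+0.00j, (-0.84-0j)]]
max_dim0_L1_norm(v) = 1.81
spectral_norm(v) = 1.24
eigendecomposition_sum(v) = [[(-0.18+0j), -0.10+0.00j, 0.11-0.00j], [0.39-0.00j, (0.22-0j), (-0.23+0j)], [1.40-0.00j, 0.78-0.00j, -0.84+0.00j]] + [[(-0.24+0.02j), (-0.4-0.3j), (0.08+0.09j)],[0.01+0.11j, (-0.15+0.19j), 0.04-0.04j],[-0.39+0.14j, (-0.8-0.32j), (0.17+0.11j)]] + [[-0.24-0.02j, -0.40+0.30j, 0.08-0.09j], [(0.01-0.11j), -0.15-0.19j, (0.04+0.04j)], [-0.39-0.14j, -0.80+0.32j, 0.17-0.11j]]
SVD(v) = [[0.60, 0.77, 0.21], [0.13, -0.35, 0.93], [0.79, -0.53, -0.31]] @ diag([1.2393702143578347, 1.1247361943384446, 0.08142459645393824]) @ [[0.12, -0.97, -0.2], [-0.86, -0.20, 0.46], [0.49, -0.11, 0.86]]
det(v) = -0.11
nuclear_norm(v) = 2.45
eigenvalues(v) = [(-0.8+0j), (-0.21+0.31j), (-0.21-0.31j)]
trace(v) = -1.22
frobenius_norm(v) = 1.68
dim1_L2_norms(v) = [1.14, 0.43, 1.15]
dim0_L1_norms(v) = [1.67, 1.81, 0.91]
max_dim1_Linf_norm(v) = 0.9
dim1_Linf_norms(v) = [0.9, 0.4, 0.83]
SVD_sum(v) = [[0.09, -0.72, -0.15], [0.02, -0.15, -0.03], [0.12, -0.95, -0.19]] + [[-0.75, -0.17, 0.4], [0.34, 0.08, -0.18], [0.51, 0.12, -0.28]] + [[0.01,-0.0,0.02], [0.04,-0.01,0.07], [-0.01,0.00,-0.02]]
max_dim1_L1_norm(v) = 1.94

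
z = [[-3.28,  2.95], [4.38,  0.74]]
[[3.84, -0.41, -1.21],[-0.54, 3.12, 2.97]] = z @ [[-0.29,  0.62,  0.63], [0.98,  0.55,  0.29]]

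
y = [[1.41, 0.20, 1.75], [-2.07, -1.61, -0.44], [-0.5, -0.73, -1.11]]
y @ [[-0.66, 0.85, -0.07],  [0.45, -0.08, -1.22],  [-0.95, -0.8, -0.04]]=[[-2.50, -0.22, -0.41],[1.06, -1.28, 2.13],[1.06, 0.52, 0.97]]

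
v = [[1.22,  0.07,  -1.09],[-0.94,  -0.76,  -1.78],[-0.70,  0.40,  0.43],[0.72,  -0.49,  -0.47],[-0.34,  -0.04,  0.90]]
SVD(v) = [[-0.50,-0.56,-0.41],[-0.69,0.7,0.07],[0.26,0.30,-0.5],[-0.29,-0.3,0.62],[0.36,0.11,0.44]] @ diag([2.4899577696871553, 1.8541148534113534, 0.6441027988869193]) @ [[-0.19, 0.29, 0.94], [-0.97, -0.17, -0.15], [0.12, -0.94, 0.31]]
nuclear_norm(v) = 4.99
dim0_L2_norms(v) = [1.87, 0.99, 2.36]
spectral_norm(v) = 2.49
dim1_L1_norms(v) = [2.38, 3.48, 1.53, 1.68, 1.28]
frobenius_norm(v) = 3.17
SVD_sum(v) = [[0.23, -0.36, -1.16], [0.32, -0.49, -1.61], [-0.12, 0.19, 0.61], [0.14, -0.21, -0.67], [-0.17, 0.26, 0.84]] + [[1.02, 0.18, 0.15], [-1.27, -0.22, -0.19], [-0.54, -0.09, -0.08], [0.54, 0.09, 0.08], [-0.20, -0.04, -0.03]] + [[-0.03, 0.25, -0.08], [0.01, -0.05, 0.02], [-0.04, 0.30, -0.1], [0.05, -0.38, 0.12], [0.03, -0.26, 0.09]]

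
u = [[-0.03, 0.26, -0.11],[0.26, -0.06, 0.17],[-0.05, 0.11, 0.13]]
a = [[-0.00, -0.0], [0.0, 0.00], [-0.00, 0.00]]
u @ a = [[0.00,0.0], [0.00,0.0], [0.00,0.0]]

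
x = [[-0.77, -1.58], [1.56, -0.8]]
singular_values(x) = [1.77, 1.74]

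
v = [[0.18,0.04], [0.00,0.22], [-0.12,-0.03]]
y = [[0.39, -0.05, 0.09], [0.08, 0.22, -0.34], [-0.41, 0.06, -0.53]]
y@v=[[0.06, 0.0], [0.06, 0.06], [-0.01, 0.01]]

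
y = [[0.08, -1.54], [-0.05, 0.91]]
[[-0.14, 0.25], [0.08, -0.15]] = y@[[0.21,0.08],[0.10,-0.16]]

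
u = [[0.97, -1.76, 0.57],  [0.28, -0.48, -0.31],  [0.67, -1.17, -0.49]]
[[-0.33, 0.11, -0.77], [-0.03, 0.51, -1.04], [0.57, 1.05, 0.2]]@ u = [[-0.81, 1.43, 0.16], [-0.58, 1.02, 0.33], [0.98, -1.74, -0.1]]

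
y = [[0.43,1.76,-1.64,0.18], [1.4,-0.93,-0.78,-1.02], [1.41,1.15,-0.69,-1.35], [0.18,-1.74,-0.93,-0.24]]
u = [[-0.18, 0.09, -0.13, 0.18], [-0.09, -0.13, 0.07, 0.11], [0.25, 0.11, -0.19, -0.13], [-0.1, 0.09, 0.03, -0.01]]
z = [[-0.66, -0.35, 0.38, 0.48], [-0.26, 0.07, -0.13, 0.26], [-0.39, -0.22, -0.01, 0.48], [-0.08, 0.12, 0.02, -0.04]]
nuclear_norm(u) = 0.85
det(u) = 0.00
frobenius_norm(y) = 4.48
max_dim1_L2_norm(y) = 2.45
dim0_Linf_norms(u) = [0.25, 0.13, 0.19, 0.18]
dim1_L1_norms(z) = [1.87, 0.72, 1.1, 0.26]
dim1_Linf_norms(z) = [0.66, 0.26, 0.48, 0.12]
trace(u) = -0.51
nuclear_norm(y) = 7.70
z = y @ u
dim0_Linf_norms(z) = [0.66, 0.35, 0.38, 0.48]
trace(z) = -0.64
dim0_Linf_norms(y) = [1.41, 1.76, 1.64, 1.35]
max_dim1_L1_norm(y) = 4.6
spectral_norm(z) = 1.17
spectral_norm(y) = 3.19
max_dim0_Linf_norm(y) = 1.76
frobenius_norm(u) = 0.53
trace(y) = -1.43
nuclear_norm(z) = 1.74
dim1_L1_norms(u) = [0.58, 0.4, 0.68, 0.23]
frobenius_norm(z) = 1.24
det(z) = -0.00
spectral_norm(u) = 0.43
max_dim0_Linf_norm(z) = 0.66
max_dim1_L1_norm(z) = 1.87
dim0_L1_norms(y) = [3.42, 5.58, 4.04, 2.79]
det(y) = 3.36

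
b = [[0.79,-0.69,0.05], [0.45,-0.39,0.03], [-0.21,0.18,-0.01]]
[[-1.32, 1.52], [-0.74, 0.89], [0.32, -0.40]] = b @ [[2.25, 4.87], [4.24, 3.68], [-3.34, 4.33]]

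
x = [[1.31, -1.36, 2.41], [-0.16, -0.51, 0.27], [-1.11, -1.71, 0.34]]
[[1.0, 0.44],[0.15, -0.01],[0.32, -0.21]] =x@[[0.04,0.15], [-0.15,0.05], [0.31,0.13]]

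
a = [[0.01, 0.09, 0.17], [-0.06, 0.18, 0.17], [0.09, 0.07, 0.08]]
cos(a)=[[1.00,  -0.01,  -0.02], [-0.00,  0.98,  -0.02], [-0.0,  -0.01,  0.98]]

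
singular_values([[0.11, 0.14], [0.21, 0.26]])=[0.38, 0.0]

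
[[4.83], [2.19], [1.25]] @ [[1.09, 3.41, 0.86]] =[[5.26, 16.47, 4.15], [2.39, 7.47, 1.88], [1.36, 4.26, 1.08]]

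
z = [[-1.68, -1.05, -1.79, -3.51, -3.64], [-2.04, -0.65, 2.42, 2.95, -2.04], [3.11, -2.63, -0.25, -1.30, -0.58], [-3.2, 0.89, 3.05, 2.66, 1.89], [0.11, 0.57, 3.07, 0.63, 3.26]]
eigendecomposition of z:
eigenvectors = [[(-0.44-0.07j),(-0.44+0.07j),(-0.78+0j),(0.28+0.18j),(0.28-0.18j)],[0.17-0.09j,0.17+0.09j,(-0.31+0j),(0.65+0j),0.65-0.00j],[-0.45+0.29j,-0.45-0.29j,(0.28+0j),0.39+0.28j,0.39-0.28j],[(0.56+0j),(0.56-0j),-0.46+0.00j,(-0.18+0.03j),-0.18-0.03j],[0.22+0.35j,(0.22-0.35j),(-0.04+0j),-0.23-0.38j,-0.23+0.38j]]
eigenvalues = [(3.74+3.04j), (3.74-3.04j), (-3.75+0j), (-0.19+1.83j), (-0.19-1.83j)]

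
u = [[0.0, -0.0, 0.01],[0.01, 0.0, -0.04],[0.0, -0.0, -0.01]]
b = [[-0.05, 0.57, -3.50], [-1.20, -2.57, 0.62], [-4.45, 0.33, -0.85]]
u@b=[[-0.04, 0.0, -0.01],[0.18, -0.01, -0.00],[0.04, -0.00, 0.01]]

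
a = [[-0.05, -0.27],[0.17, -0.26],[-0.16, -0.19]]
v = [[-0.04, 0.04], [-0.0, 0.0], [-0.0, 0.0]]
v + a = [[-0.09, -0.23], [0.17, -0.26], [-0.16, -0.19]]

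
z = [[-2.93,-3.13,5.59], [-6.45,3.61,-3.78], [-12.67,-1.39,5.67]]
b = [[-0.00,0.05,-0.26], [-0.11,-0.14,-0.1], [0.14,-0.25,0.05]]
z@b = [[1.13,-1.11,1.35], [-0.93,0.12,1.13], [0.95,-1.86,3.72]]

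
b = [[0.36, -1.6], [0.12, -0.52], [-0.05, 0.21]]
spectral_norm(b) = 1.74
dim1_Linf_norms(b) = [1.6, 0.52, 0.21]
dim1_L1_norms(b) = [1.96, 0.64, 0.26]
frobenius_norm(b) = 1.74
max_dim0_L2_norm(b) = 1.7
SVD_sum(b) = [[0.36,-1.60], [0.12,-0.52], [-0.05,0.21]] + [[-0.00, -0.0],  [0.0, 0.0],  [-0.0, -0.00]]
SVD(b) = [[-0.94,0.31], [-0.31,-0.68], [0.12,0.67]] @ diag([1.7380983151118672, 0.003774520537591362]) @ [[-0.22, 0.98],[-0.98, -0.22]]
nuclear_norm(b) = 1.74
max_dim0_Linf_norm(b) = 1.6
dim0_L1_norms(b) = [0.53, 2.33]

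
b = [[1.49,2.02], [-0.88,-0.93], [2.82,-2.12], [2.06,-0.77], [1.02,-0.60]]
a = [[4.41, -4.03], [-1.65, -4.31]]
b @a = [[3.24, -14.71], [-2.35, 7.55], [15.93, -2.23], [10.36, -4.98], [5.49, -1.52]]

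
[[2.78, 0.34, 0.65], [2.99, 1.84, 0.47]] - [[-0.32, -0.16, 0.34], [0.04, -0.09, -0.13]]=[[3.1, 0.50, 0.31], [2.95, 1.93, 0.60]]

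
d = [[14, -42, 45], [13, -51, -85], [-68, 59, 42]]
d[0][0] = 14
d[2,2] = 42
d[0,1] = -42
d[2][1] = 59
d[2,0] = -68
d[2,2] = 42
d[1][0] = 13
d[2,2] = 42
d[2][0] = -68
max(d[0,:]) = 45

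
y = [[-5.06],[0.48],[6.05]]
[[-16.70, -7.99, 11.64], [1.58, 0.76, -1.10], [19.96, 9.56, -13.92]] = y @ [[3.3, 1.58, -2.30]]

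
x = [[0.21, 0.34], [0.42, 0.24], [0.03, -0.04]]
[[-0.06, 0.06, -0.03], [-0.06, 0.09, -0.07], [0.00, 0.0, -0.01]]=x @ [[-0.07, 0.17, -0.18],  [-0.12, 0.08, 0.01]]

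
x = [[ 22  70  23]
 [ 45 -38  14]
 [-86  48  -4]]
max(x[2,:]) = 48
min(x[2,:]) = -86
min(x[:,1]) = -38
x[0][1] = 70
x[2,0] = -86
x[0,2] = 23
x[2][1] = 48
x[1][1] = -38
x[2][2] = -4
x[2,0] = -86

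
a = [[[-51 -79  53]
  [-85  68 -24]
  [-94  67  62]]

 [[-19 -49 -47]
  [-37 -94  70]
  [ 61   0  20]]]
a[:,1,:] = [[-85, 68, -24], [-37, -94, 70]]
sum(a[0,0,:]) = -77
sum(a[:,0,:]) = -192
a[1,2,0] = 61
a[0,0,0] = -51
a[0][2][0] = -94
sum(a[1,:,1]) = -143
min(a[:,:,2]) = -47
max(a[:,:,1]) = 68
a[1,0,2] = -47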